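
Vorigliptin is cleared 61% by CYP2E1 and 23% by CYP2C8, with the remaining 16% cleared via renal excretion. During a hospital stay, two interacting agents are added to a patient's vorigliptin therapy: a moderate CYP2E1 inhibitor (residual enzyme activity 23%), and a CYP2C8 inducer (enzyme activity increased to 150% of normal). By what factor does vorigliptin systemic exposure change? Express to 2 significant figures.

1.5

CYP2E1: 0.61 × 0.23 = 0.1403
CYP2C8: 0.23 × 1.5 = 0.345
Other: 0.16 (unchanged)
New clearance relative to baseline: 0.1403 + 0.345 + 0.16 = 0.6453.
Systemic exposure ∝ 1/CL: fold-change = 1 / 0.6453 = 1.5.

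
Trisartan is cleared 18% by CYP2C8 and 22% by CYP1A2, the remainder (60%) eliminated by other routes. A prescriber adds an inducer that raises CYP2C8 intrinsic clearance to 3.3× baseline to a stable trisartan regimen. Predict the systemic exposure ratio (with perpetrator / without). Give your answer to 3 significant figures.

0.707

CYP2C8: 0.18 × 3.3 = 0.594
CYP1A2: 0.22 (unchanged)
Other: 0.6 (unchanged)
New clearance relative to baseline: 0.594 + 0.22 + 0.6 = 1.414.
Systemic exposure is inversely proportional to clearance, so the fold-change is 1 / 1.414 = 0.707.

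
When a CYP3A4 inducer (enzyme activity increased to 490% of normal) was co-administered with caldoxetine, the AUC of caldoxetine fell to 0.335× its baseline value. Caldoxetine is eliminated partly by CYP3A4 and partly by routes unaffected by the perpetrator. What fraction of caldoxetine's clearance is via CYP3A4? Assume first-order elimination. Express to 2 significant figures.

CL'/CL = 1 / 0.335 = 2.985
4.9·fm + (1 − fm) = 2.985
fm = (2.985 − 1) / (4.9 − 1) = 0.51

0.51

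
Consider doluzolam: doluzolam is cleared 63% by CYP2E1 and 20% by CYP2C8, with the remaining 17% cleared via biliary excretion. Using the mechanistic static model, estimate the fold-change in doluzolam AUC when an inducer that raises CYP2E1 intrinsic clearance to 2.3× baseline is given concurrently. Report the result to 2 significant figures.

The CYP2E1 pathway (63% of clearance) increases to 2.3× activity: 0.63 × 2.3 = 1.449.
CYP2C8 (20%) and the residual 17% are unaffected.
New clearance relative to baseline: 1.449 + 0.2 + 0.17 = 1.819.
AUC is inversely proportional to clearance, so the fold-change is 1 / 1.819 = 0.55.

0.55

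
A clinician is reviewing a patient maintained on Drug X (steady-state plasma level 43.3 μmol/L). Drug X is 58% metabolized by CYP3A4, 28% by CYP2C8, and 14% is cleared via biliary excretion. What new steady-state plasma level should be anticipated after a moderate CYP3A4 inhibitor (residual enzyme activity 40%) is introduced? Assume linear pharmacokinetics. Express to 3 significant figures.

The CYP3A4 pathway (58% of clearance) drops to 0.4× activity: 0.58 × 0.4 = 0.232.
CYP2C8 (28%) and the residual 14% are unaffected.
CL_new/CL_old = 0.232 + 0.28 + 0.14 = 0.652.
With dosing unchanged, steady-state plasma level scales as 1/CL: 43.3 / 0.652 = 66.4 μmol/L.

66.4 μmol/L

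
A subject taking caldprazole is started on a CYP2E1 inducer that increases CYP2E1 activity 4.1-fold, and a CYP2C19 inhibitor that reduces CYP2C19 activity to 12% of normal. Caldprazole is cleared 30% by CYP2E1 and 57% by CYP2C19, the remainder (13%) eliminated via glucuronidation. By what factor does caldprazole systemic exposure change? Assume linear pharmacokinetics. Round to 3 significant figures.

0.700

The CYP2E1 pathway (30% of clearance) rises to 4.1× activity: 0.3 × 4.1 = 1.23.
The CYP2C19 pathway (57% of clearance) drops to 0.12× activity: 0.57 × 0.12 = 0.0684.
The remaining 13% of clearance is unaffected.
New clearance relative to baseline: 1.23 + 0.0684 + 0.13 = 1.4284.
Net systemic exposure ratio = 1 / 1.4284 = 0.700.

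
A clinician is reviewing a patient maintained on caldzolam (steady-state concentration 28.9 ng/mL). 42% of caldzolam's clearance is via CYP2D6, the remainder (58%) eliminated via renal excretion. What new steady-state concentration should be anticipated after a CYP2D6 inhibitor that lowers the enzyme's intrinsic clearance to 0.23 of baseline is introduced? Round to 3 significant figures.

CYP2D6: 0.42 × 0.23 = 0.0966
Other: 0.58 (unchanged)
New clearance relative to baseline: 0.0966 + 0.58 = 0.6766.
With dosing unchanged, steady-state concentration scales as 1/CL: 28.9 / 0.6766 = 42.7 ng/mL.

42.7 ng/mL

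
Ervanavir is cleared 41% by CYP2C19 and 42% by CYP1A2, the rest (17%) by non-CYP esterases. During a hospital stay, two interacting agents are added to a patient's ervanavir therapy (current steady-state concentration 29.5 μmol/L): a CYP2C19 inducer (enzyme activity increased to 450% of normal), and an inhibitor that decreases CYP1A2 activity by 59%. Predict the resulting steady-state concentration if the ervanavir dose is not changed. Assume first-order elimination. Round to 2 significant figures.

CYP2C19: 0.41 × 4.5 = 1.845
CYP1A2: 0.42 × 0.41 = 0.1722
Other: 0.17 (unchanged)
CL_new/CL_old = 1.845 + 0.1722 + 0.17 = 2.1872.
Dividing the baseline by the relative clearance: 29.5 / 2.1872 = 13 μmol/L.

13 μmol/L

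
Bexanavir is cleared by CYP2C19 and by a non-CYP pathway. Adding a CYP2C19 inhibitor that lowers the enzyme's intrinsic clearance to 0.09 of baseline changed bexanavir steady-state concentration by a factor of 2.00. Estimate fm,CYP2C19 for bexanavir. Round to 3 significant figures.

Call the CYP2C19 fraction fm. After the interaction, CL_new/CL_old = fm × 0.09 + (1 − fm).
Steady-state concentration ratio = 1 / (new CL fraction), so new CL fraction = 1 / 2.00 = 0.5.
fm × 0.09 + 1 − fm = 0.5  ⇒  fm × (0.09 − 1) = −0.5  ⇒  fm = 0.549.

0.549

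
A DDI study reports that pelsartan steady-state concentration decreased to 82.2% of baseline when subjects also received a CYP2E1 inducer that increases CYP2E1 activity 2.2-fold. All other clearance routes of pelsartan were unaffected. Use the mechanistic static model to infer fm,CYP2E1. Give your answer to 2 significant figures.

Let x = fm,CYP2E1. Because steady-state concentration ∝ 1/CL, relative clearance rose to 1/0.822 = 1.217.
Setting x·2.2 + (1 − x) = 1.217 and solving: x = (1.217 − 1)/(2.2 − 1) = 0.18.

0.18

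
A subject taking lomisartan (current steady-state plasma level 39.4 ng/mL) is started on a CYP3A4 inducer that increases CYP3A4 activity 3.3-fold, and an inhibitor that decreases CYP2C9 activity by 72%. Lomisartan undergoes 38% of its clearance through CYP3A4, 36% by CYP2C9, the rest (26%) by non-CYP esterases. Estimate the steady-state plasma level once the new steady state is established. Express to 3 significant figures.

24.4 ng/mL

The CYP3A4 pathway (38% of clearance) is boosted to 3.3× activity: 0.38 × 3.3 = 1.254.
The CYP2C9 pathway (36% of clearance) drops to 0.28× activity: 0.36 × 0.28 = 0.1008.
The remaining 26% of clearance is unaffected.
Relative clearance = 1.254 + 0.1008 + 0.26 = 1.6148.
New steady-state plasma level = 39.4 / 1.6148 = 24.4 ng/mL (concentration scales inversely with clearance).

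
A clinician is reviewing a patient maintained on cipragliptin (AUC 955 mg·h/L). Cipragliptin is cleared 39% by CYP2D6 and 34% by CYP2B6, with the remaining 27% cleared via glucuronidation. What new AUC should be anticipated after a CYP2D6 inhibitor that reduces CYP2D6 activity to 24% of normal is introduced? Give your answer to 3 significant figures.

1.36 × 10³ mg·h/L

CYP2D6: 0.39 × 0.24 = 0.0936
CYP2B6: 0.34 (unchanged)
Other: 0.27 (unchanged)
Relative clearance = 0.0936 + 0.34 + 0.27 = 0.7036.
With dosing unchanged, AUC scales as 1/CL: 955 / 0.7036 = 1.36 × 10³ mg·h/L.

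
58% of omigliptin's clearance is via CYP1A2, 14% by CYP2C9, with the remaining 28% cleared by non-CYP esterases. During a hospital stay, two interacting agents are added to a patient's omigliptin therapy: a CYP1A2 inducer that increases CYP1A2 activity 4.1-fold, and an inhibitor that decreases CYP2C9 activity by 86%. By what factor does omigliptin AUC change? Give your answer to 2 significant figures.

The CYP1A2 pathway (58% of clearance) rises to 4.1× activity: 0.58 × 4.1 = 2.378.
The CYP2C9 pathway (14% of clearance) is reduced to 0.14× activity: 0.14 × 0.14 = 0.0196.
Non-CYP routes (28%) are unchanged.
CL_new/CL_old = 2.378 + 0.0196 + 0.28 = 2.6776.
AUC ∝ 1/CL: fold-change = 1 / 2.6776 = 0.37.

0.37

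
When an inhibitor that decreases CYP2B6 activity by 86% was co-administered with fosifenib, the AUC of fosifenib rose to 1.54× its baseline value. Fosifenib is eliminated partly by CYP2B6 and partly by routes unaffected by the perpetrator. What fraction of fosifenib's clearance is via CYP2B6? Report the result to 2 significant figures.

CL'/CL = 1 / 1.54 = 0.6494
0.14·fm + (1 − fm) = 0.6494
fm = (0.6494 − 1) / (0.14 − 1) = 0.41

0.41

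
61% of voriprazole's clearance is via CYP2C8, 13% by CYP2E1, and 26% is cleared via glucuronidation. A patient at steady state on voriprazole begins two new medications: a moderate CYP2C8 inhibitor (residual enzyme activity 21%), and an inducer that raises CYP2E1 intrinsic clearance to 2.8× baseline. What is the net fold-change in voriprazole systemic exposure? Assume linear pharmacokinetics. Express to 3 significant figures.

The CYP2C8 pathway (61% of clearance) is reduced to 0.21× activity: 0.61 × 0.21 = 0.1281.
The CYP2E1 pathway (13% of clearance) is boosted to 2.8× activity: 0.13 × 2.8 = 0.364.
The remaining 26% of clearance is unaffected.
CL_new/CL_old = 0.1281 + 0.364 + 0.26 = 0.7521.
Systemic exposure ∝ 1/CL: fold-change = 1 / 0.7521 = 1.33.

1.33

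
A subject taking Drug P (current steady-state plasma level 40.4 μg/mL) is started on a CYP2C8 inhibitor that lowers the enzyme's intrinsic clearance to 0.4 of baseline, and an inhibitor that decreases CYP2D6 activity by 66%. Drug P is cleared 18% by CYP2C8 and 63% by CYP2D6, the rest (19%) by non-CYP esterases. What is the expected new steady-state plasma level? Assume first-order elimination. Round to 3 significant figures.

CYP2C8: 0.18 × 0.4 = 0.072
CYP2D6: 0.63 × 0.34 = 0.2142
Other: 0.19 (unchanged)
Relative clearance = 0.072 + 0.2142 + 0.19 = 0.4762.
Dividing the baseline by the relative clearance: 40.4 / 0.4762 = 84.8 μg/mL.

84.8 μg/mL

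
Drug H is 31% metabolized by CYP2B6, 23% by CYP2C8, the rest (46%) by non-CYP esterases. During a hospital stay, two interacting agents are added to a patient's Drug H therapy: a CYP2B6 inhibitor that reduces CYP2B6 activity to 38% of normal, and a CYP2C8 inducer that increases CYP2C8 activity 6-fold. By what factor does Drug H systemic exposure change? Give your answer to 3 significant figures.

0.511

CYP2B6: 0.31 × 0.38 = 0.1178
CYP2C8: 0.23 × 6 = 1.38
Other: 0.46 (unchanged)
CL_new/CL_old = 0.1178 + 1.38 + 0.46 = 1.9578.
Because systemic exposure varies inversely with clearance, the combined effect is 1 / 1.9578 = 0.511.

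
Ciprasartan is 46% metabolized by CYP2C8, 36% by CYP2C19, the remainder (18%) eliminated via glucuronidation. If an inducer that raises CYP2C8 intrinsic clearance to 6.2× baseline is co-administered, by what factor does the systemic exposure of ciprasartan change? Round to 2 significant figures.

The CYP2C8 pathway (46% of clearance) increases to 6.2× activity: 0.46 × 6.2 = 2.852.
CYP2C19 (36%) and the residual 18% are unaffected.
CL_new/CL_old = 2.852 + 0.36 + 0.18 = 3.392.
Systemic exposure ratio = CL_old/CL_new = 1 / 3.392 = 0.29.

0.29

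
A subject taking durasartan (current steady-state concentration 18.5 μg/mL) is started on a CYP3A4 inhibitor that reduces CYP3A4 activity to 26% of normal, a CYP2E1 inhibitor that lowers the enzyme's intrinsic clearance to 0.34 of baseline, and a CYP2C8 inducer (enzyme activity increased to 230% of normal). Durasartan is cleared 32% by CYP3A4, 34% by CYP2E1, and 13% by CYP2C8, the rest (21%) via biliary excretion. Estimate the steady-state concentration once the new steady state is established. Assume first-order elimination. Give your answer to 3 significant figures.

The CYP3A4 pathway (32% of clearance) is reduced to 0.26× activity: 0.32 × 0.26 = 0.0832.
The CYP2E1 pathway (34% of clearance) is reduced to 0.34× activity: 0.34 × 0.34 = 0.1156.
The CYP2C8 pathway (13% of clearance) is boosted to 2.3× activity: 0.13 × 2.3 = 0.299.
The remaining 21% of clearance is unaffected.
Relative clearance = 0.0832 + 0.1156 + 0.299 + 0.21 = 0.7078.
Dividing the baseline by the relative clearance: 18.5 / 0.7078 = 26.1 μg/mL.

26.1 μg/mL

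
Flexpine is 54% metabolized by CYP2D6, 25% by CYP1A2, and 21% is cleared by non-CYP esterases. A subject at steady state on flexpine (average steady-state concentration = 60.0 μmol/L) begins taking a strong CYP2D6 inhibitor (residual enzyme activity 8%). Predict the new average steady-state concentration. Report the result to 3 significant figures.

CYP2D6: 0.54 × 0.08 = 0.0432
CYP1A2: 0.25 (unchanged)
Other: 0.21 (unchanged)
CL_new/CL_old = 0.0432 + 0.25 + 0.21 = 0.5032.
Average steady-state concentration ∝ 1/CL, so new value = 60.0 / 0.5032 = 119 μmol/L.

119 μmol/L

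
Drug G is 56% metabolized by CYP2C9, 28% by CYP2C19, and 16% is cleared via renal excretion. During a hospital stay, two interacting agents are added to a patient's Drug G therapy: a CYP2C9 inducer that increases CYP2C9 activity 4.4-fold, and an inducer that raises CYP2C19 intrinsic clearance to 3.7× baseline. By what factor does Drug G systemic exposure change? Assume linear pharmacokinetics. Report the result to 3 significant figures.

0.273

The CYP2C9 pathway (56% of clearance) is boosted to 4.4× activity: 0.56 × 4.4 = 2.464.
The CYP2C19 pathway (28% of clearance) is boosted to 3.7× activity: 0.28 × 3.7 = 1.036.
The remaining 16% of clearance is unaffected.
CL_new/CL_old = 2.464 + 1.036 + 0.16 = 3.66.
Because systemic exposure varies inversely with clearance, the combined effect is 1 / 3.66 = 0.273.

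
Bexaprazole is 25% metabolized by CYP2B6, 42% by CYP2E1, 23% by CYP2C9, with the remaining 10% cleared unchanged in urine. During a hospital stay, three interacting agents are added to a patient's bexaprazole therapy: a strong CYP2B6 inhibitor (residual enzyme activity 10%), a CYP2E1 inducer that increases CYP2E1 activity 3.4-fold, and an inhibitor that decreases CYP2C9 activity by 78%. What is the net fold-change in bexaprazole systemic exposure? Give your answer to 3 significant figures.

0.624

The CYP2B6 pathway (25% of clearance) is reduced to 0.1× activity: 0.25 × 0.1 = 0.025.
The CYP2E1 pathway (42% of clearance) increases to 3.4× activity: 0.42 × 3.4 = 1.428.
The CYP2C9 pathway (23% of clearance) is reduced to 0.22× activity: 0.23 × 0.22 = 0.0506.
The remaining 10% of clearance is unaffected.
New clearance relative to baseline: 0.025 + 1.428 + 0.0506 + 0.1 = 1.6036.
Because systemic exposure varies inversely with clearance, the combined effect is 1 / 1.6036 = 0.624.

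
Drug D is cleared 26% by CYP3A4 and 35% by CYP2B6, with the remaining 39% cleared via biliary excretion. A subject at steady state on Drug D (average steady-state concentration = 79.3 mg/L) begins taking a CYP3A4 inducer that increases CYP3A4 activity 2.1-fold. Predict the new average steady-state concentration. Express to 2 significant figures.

62 mg/L

CYP3A4: 0.26 × 2.1 = 0.546
CYP2B6: 0.35 (unchanged)
Other: 0.39 (unchanged)
Relative clearance = 0.546 + 0.35 + 0.39 = 1.286.
Average steady-state concentration ∝ 1/CL, so new value = 79.3 / 1.286 = 62 mg/L.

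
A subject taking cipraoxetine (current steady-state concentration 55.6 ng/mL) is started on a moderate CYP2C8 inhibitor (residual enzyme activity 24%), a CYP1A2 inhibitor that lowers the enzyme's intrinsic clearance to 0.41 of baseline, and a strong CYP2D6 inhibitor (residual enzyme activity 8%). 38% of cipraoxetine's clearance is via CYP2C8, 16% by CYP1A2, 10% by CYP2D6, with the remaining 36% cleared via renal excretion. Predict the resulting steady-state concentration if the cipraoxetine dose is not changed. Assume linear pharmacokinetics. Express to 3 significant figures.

The CYP2C8 pathway (38% of clearance) drops to 0.24× activity: 0.38 × 0.24 = 0.0912.
The CYP1A2 pathway (16% of clearance) falls to 0.41× activity: 0.16 × 0.41 = 0.0656.
The CYP2D6 pathway (10% of clearance) falls to 0.08× activity: 0.1 × 0.08 = 0.008.
Non-CYP routes (36%) are unchanged.
CL_new/CL_old = 0.0912 + 0.0656 + 0.008 + 0.36 = 0.5248.
Steady-state concentration ∝ 1/CL: new value = 55.6 / 0.5248 = 106 ng/mL.

106 ng/mL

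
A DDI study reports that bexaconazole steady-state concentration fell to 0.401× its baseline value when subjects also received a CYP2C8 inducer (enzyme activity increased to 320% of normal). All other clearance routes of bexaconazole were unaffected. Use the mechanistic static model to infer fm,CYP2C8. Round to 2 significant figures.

0.68

CL'/CL = 1 / 0.401 = 2.494
3.2·fm + (1 − fm) = 2.494
fm = (2.494 − 1) / (3.2 − 1) = 0.68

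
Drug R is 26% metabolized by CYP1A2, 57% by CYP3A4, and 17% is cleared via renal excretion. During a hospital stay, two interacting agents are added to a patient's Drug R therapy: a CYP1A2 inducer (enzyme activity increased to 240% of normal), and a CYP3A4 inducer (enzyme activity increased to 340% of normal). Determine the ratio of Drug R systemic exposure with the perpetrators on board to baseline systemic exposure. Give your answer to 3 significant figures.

0.366

CYP1A2: 0.26 × 2.4 = 0.624
CYP3A4: 0.57 × 3.4 = 1.938
Other: 0.17 (unchanged)
CL_new/CL_old = 0.624 + 1.938 + 0.17 = 2.732.
Because systemic exposure varies inversely with clearance, the combined effect is 1 / 2.732 = 0.366.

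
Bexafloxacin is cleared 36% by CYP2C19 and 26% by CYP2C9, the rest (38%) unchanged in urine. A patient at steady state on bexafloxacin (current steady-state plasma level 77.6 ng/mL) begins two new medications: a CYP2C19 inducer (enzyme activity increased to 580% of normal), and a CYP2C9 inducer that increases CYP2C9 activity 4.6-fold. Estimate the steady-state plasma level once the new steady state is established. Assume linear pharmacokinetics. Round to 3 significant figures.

21.2 ng/mL

The CYP2C19 pathway (36% of clearance) is boosted to 5.8× activity: 0.36 × 5.8 = 2.088.
The CYP2C9 pathway (26% of clearance) is boosted to 4.6× activity: 0.26 × 4.6 = 1.196.
Non-CYP routes (38%) are unchanged.
New clearance relative to baseline: 2.088 + 1.196 + 0.38 = 3.664.
New steady-state plasma level = 77.6 / 3.664 = 21.2 ng/mL (concentration scales inversely with clearance).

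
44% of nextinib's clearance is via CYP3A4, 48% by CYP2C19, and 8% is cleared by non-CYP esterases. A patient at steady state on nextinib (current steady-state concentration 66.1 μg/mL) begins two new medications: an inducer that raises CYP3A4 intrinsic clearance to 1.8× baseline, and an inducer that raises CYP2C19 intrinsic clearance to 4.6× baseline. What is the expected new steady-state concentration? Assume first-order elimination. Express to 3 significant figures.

21.5 μg/mL

CYP3A4: 0.44 × 1.8 = 0.792
CYP2C19: 0.48 × 4.6 = 2.208
Other: 0.08 (unchanged)
Relative clearance = 0.792 + 2.208 + 0.08 = 3.08.
New steady-state concentration = 66.1 / 3.08 = 21.5 μg/mL (concentration scales inversely with clearance).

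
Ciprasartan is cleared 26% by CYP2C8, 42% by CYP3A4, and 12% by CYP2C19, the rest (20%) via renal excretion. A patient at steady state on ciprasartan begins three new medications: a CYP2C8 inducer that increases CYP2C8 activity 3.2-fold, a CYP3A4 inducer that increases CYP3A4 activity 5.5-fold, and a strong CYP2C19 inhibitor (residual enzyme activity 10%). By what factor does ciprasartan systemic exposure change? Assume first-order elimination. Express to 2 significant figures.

0.30

CYP2C8: 0.26 × 3.2 = 0.832
CYP3A4: 0.42 × 5.5 = 2.31
CYP2C19: 0.12 × 0.1 = 0.012
Other: 0.2 (unchanged)
New clearance relative to baseline: 0.832 + 2.31 + 0.012 + 0.2 = 3.354.
Because systemic exposure varies inversely with clearance, the combined effect is 1 / 3.354 = 0.30.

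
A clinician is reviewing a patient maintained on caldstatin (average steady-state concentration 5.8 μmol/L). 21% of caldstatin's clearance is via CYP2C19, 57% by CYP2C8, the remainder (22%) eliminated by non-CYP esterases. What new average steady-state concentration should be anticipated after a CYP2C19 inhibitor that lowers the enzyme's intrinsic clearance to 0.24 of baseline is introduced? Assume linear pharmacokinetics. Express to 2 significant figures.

6.9 μmol/L

The CYP2C19 pathway (21% of clearance) drops to 0.24× activity: 0.21 × 0.24 = 0.0504.
CYP2C8 (57%) and the residual 22% are unaffected.
CL_new/CL_old = 0.0504 + 0.57 + 0.22 = 0.8404.
New average steady-state concentration = baseline ÷ relative clearance = 5.8 / 0.8404 = 6.9 μmol/L.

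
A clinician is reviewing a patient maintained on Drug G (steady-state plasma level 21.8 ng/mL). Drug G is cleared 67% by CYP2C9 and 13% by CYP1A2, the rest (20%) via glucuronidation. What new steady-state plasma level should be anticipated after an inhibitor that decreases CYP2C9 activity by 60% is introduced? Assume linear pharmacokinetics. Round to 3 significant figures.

36.5 ng/mL

CYP2C9: 0.67 × 0.4 = 0.268
CYP1A2: 0.13 (unchanged)
Other: 0.2 (unchanged)
New clearance relative to baseline: 0.268 + 0.13 + 0.2 = 0.598.
New steady-state plasma level = baseline ÷ relative clearance = 21.8 / 0.598 = 36.5 ng/mL.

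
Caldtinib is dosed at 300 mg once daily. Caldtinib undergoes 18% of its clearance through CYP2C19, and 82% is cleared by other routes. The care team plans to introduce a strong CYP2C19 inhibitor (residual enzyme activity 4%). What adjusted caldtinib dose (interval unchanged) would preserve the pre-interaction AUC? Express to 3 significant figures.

The CYP2C19 pathway (18% of clearance) is reduced to 0.04× activity: 0.18 × 0.04 = 0.0072.
The remaining 82% of clearance is unaffected.
New clearance relative to baseline: 0.0072 + 0.82 = 0.8272.
To maintain the same steady-state level, dose must scale with clearance: new dose = 300 × 0.8272 = 248 mg.

248 mg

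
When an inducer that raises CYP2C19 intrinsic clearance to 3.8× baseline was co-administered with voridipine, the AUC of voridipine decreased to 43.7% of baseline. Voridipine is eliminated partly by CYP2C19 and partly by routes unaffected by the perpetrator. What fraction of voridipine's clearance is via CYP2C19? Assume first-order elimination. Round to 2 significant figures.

Call the CYP2C19 fraction fm. After the interaction, CL_new/CL_old = fm × 3.8 + (1 − fm).
AUC ratio = 1 / (new CL fraction), so new CL fraction = 1 / 0.437 = 2.288.
fm × 3.8 + 1 − fm = 2.288  ⇒  fm × (3.8 − 1) = 1.288  ⇒  fm = 0.46.

0.46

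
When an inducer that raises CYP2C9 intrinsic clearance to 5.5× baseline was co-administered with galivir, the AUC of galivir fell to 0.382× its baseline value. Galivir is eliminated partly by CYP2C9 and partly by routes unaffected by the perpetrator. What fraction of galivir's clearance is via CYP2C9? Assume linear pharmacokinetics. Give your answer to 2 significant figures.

0.36

Let x = fm,CYP2C9. Because AUC ∝ 1/CL, relative clearance rose to 1/0.382 = 2.618.
Only the CYP2C9 route changed, so 2.618 = x·5.5 + (1 − x), giving x = 0.36.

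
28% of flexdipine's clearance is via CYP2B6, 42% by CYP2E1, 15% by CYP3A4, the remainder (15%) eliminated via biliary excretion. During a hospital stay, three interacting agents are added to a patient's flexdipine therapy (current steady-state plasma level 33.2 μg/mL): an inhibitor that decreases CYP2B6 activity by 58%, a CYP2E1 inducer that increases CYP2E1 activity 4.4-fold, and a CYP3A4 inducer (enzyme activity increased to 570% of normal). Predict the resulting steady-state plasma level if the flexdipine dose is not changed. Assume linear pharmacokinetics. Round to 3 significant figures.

The CYP2B6 pathway (28% of clearance) is reduced to 0.42× activity: 0.28 × 0.42 = 0.1176.
The CYP2E1 pathway (42% of clearance) is boosted to 4.4× activity: 0.42 × 4.4 = 1.848.
The CYP3A4 pathway (15% of clearance) increases to 5.7× activity: 0.15 × 5.7 = 0.855.
The remaining 15% of clearance is unaffected.
New clearance relative to baseline: 0.1176 + 1.848 + 0.855 + 0.15 = 2.9706.
New steady-state plasma level = 33.2 / 2.9706 = 11.2 μg/mL (concentration scales inversely with clearance).

11.2 μg/mL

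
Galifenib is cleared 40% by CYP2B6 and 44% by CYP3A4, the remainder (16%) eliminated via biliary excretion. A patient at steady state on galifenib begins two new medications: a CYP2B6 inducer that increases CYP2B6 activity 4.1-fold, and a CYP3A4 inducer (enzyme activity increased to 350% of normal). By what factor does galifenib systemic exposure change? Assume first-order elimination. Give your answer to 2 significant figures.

CYP2B6: 0.4 × 4.1 = 1.64
CYP3A4: 0.44 × 3.5 = 1.54
Other: 0.16 (unchanged)
New clearance relative to baseline: 1.64 + 1.54 + 0.16 = 3.34.
Systemic exposure ∝ 1/CL: fold-change = 1 / 3.34 = 0.30.

0.30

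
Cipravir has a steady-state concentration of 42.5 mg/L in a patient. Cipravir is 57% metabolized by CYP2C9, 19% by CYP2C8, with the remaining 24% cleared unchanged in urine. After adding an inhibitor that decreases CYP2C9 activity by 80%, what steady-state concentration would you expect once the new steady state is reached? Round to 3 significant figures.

78.1 mg/L

The CYP2C9 pathway (57% of clearance) drops to 0.2× activity: 0.57 × 0.2 = 0.114.
CYP2C8 (19%) and the residual 24% are unaffected.
Relative clearance = 0.114 + 0.19 + 0.24 = 0.544.
With dosing unchanged, steady-state concentration scales as 1/CL: 42.5 / 0.544 = 78.1 mg/L.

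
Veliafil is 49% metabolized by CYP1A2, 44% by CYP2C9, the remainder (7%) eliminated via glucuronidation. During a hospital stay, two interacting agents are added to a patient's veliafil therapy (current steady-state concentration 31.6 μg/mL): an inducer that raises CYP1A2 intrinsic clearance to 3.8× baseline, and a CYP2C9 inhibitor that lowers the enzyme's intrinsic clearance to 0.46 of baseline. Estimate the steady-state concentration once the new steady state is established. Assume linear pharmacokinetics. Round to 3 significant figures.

14.8 μg/mL

The CYP1A2 pathway (49% of clearance) is boosted to 3.8× activity: 0.49 × 3.8 = 1.862.
The CYP2C9 pathway (44% of clearance) falls to 0.46× activity: 0.44 × 0.46 = 0.2024.
The remaining 7% of clearance is unaffected.
CL_new/CL_old = 1.862 + 0.2024 + 0.07 = 2.1344.
New steady-state concentration = 31.6 / 2.1344 = 14.8 μg/mL (concentration scales inversely with clearance).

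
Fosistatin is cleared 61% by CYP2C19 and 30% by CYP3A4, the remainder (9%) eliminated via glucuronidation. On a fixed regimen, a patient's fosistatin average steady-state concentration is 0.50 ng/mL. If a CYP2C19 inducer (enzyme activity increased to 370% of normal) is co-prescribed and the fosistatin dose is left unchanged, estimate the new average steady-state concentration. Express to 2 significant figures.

0.19 ng/mL

The CYP2C19 pathway (61% of clearance) is boosted to 3.7× activity: 0.61 × 3.7 = 2.257.
CYP3A4 (30%) and the residual 9% are unaffected.
CL_new/CL_old = 2.257 + 0.3 + 0.09 = 2.647.
Average steady-state concentration ∝ 1/CL, so new value = 0.50 / 2.647 = 0.19 ng/mL.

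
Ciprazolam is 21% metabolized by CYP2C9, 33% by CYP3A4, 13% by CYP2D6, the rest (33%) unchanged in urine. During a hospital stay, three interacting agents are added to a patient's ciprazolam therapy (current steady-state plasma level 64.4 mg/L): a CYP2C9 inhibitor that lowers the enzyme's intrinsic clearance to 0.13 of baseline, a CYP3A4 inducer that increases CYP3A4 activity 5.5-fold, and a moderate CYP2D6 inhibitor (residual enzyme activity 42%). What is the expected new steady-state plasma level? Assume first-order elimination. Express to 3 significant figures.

28.9 mg/L

The CYP2C9 pathway (21% of clearance) falls to 0.13× activity: 0.21 × 0.13 = 0.0273.
The CYP3A4 pathway (33% of clearance) increases to 5.5× activity: 0.33 × 5.5 = 1.815.
The CYP2D6 pathway (13% of clearance) falls to 0.42× activity: 0.13 × 0.42 = 0.0546.
The remaining 33% of clearance is unaffected.
CL_new/CL_old = 0.0273 + 1.815 + 0.0546 + 0.33 = 2.2269.
Steady-state plasma level ∝ 1/CL: new value = 64.4 / 2.2269 = 28.9 mg/L.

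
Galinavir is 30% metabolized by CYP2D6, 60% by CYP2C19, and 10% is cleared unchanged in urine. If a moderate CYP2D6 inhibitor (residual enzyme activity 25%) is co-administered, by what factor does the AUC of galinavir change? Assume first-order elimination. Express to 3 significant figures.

The CYP2D6 pathway (30% of clearance) drops to 0.25× activity: 0.3 × 0.25 = 0.075.
CYP2C19 (60%) and the residual 10% are unaffected.
CL_new/CL_old = 0.075 + 0.6 + 0.1 = 0.775.
Since AUC ∝ 1/CL, the ratio is 1 / 0.775 = 1.29.

1.29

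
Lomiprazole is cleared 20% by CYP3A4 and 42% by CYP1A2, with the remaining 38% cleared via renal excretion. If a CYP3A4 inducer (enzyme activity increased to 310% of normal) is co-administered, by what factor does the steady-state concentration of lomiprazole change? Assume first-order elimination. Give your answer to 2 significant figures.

CYP3A4: 0.2 × 3.1 = 0.62
CYP1A2: 0.42 (unchanged)
Other: 0.38 (unchanged)
New clearance relative to baseline: 0.62 + 0.42 + 0.38 = 1.42.
Since steady-state concentration ∝ 1/CL, the ratio is 1 / 1.42 = 0.70.

0.70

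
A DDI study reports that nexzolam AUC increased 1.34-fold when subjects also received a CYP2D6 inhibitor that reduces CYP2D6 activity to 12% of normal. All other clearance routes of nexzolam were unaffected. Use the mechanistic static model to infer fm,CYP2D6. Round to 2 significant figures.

0.29

Let x = fm,CYP2D6. Because AUC ∝ 1/CL, relative clearance fell to 1/1.34 = 0.7463.
Only the CYP2D6 route changed, so 0.7463 = x·0.12 + (1 − x), giving x = 0.29.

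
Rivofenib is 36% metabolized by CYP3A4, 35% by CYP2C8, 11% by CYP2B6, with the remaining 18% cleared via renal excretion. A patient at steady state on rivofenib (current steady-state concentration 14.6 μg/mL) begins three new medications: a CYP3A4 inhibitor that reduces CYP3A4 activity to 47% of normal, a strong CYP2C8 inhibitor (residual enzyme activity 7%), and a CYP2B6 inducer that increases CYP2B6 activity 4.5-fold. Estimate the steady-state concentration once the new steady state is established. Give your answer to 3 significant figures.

16.8 μg/mL

The CYP3A4 pathway (36% of clearance) is reduced to 0.47× activity: 0.36 × 0.47 = 0.1692.
The CYP2C8 pathway (35% of clearance) is reduced to 0.07× activity: 0.35 × 0.07 = 0.0245.
The CYP2B6 pathway (11% of clearance) increases to 4.5× activity: 0.11 × 4.5 = 0.495.
The remaining 18% of clearance is unaffected.
Relative clearance = 0.1692 + 0.0245 + 0.495 + 0.18 = 0.8687.
New steady-state concentration = 14.6 / 0.8687 = 16.8 μg/mL (concentration scales inversely with clearance).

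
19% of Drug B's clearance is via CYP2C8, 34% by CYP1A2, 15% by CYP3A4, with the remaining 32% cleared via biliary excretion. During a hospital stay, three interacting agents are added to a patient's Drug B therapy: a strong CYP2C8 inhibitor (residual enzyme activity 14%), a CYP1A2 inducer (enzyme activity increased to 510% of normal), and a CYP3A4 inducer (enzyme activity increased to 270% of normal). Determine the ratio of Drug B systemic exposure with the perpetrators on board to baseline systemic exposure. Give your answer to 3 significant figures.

CYP2C8: 0.19 × 0.14 = 0.0266
CYP1A2: 0.34 × 5.1 = 1.734
CYP3A4: 0.15 × 2.7 = 0.405
Other: 0.32 (unchanged)
Relative clearance = 0.0266 + 1.734 + 0.405 + 0.32 = 2.4856.
Net systemic exposure ratio = 1 / 2.4856 = 0.402.

0.402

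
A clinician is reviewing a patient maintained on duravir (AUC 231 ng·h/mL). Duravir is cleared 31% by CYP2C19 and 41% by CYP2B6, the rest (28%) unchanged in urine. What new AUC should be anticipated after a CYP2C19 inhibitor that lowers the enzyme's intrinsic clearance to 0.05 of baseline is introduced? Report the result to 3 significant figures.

The CYP2C19 pathway (31% of clearance) falls to 0.05× activity: 0.31 × 0.05 = 0.0155.
CYP2B6 (41%) and the residual 28% are unaffected.
CL_new/CL_old = 0.0155 + 0.41 + 0.28 = 0.7055.
AUC ∝ 1/CL, so new value = 231 / 0.7055 = 327 ng·h/mL.

327 ng·h/mL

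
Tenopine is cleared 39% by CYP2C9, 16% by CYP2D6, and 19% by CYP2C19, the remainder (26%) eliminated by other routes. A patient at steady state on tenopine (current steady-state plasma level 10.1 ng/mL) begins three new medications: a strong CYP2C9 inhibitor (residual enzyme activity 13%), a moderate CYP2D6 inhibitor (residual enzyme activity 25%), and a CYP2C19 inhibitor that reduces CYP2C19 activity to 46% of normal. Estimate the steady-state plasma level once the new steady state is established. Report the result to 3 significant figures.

The CYP2C9 pathway (39% of clearance) is reduced to 0.13× activity: 0.39 × 0.13 = 0.0507.
The CYP2D6 pathway (16% of clearance) is reduced to 0.25× activity: 0.16 × 0.25 = 0.04.
The CYP2C19 pathway (19% of clearance) drops to 0.46× activity: 0.19 × 0.46 = 0.0874.
The remaining 26% of clearance is unaffected.
New clearance relative to baseline: 0.0507 + 0.04 + 0.0874 + 0.26 = 0.4381.
Steady-state plasma level ∝ 1/CL: new value = 10.1 / 0.4381 = 23.1 ng/mL.

23.1 ng/mL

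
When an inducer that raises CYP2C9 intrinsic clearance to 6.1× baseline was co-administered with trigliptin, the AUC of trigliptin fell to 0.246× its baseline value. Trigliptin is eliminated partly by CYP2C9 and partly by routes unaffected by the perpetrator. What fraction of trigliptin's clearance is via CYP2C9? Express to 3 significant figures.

Let fm be the CYP2C9 fraction. New clearance relative to baseline = fm × 6.1 + (1 − fm).
AUC ratio = 1 / (new CL fraction), so new CL fraction = 1 / 0.246 = 4.065.
fm × 6.1 + 1 − fm = 4.065  ⇒  fm × (6.1 − 1) = 3.065  ⇒  fm = 0.601.

0.601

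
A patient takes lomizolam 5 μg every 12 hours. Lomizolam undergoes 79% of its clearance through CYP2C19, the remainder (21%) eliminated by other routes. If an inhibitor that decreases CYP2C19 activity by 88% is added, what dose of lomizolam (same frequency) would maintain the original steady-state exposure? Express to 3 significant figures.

The CYP2C19 pathway (79% of clearance) falls to 0.12× activity: 0.79 × 0.12 = 0.0948.
The remaining 21% of clearance is unaffected.
Relative clearance = 0.0948 + 0.21 = 0.3048.
Exposure is unchanged when dose changes in proportion to clearance. New dose = 5 μg × 0.3048 = 1.52 μg.

1.52 μg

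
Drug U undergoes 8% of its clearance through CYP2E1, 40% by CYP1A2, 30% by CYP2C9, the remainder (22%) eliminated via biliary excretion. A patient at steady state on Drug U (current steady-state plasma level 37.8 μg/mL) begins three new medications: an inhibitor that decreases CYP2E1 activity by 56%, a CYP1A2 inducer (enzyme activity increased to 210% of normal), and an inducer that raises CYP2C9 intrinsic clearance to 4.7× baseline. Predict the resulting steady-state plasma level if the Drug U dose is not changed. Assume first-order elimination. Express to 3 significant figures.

15.1 μg/mL

CYP2E1: 0.08 × 0.44 = 0.0352
CYP1A2: 0.4 × 2.1 = 0.84
CYP2C9: 0.3 × 4.7 = 1.41
Other: 0.22 (unchanged)
New clearance relative to baseline: 0.0352 + 0.84 + 1.41 + 0.22 = 2.5052.
Steady-state plasma level ∝ 1/CL: new value = 37.8 / 2.5052 = 15.1 μg/mL.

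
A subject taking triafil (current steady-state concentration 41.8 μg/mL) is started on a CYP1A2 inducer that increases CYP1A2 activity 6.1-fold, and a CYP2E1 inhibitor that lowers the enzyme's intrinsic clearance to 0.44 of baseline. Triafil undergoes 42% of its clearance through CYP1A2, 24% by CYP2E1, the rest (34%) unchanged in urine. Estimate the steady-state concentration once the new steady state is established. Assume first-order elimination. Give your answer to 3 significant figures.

13.9 μg/mL

The CYP1A2 pathway (42% of clearance) is boosted to 6.1× activity: 0.42 × 6.1 = 2.562.
The CYP2E1 pathway (24% of clearance) is reduced to 0.44× activity: 0.24 × 0.44 = 0.1056.
The remaining 34% of clearance is unaffected.
Relative clearance = 2.562 + 0.1056 + 0.34 = 3.0076.
New steady-state concentration = 41.8 / 3.0076 = 13.9 μg/mL (concentration scales inversely with clearance).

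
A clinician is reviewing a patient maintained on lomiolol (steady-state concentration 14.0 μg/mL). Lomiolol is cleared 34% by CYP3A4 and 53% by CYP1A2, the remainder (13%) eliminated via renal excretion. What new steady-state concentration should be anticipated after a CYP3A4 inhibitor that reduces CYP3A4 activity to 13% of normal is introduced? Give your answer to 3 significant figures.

19.9 μg/mL

The CYP3A4 pathway (34% of clearance) drops to 0.13× activity: 0.34 × 0.13 = 0.0442.
CYP1A2 (53%) and the residual 13% are unaffected.
CL_new/CL_old = 0.0442 + 0.53 + 0.13 = 0.7042.
With dosing unchanged, steady-state concentration scales as 1/CL: 14.0 / 0.7042 = 19.9 μg/mL.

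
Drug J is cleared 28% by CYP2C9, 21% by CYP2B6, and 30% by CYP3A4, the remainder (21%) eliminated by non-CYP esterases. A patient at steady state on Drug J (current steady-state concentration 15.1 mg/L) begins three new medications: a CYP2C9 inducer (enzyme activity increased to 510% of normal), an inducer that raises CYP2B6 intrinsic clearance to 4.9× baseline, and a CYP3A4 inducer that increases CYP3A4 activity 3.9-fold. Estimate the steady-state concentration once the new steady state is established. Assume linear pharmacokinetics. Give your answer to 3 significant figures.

3.94 mg/L

CYP2C9: 0.28 × 5.1 = 1.428
CYP2B6: 0.21 × 4.9 = 1.029
CYP3A4: 0.3 × 3.9 = 1.17
Other: 0.21 (unchanged)
New clearance relative to baseline: 1.428 + 1.029 + 1.17 + 0.21 = 3.837.
Dividing the baseline by the relative clearance: 15.1 / 3.837 = 3.94 mg/L.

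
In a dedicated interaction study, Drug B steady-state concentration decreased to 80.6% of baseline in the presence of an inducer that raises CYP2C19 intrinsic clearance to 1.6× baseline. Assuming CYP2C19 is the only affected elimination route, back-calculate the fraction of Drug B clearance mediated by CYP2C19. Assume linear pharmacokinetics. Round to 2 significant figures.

Call the CYP2C19 fraction fm. After the interaction, CL_new/CL_old = fm × 1.6 + (1 − fm).
Steady-state concentration ratio = 1 / (new CL fraction), so new CL fraction = 1 / 0.806 = 1.241.
fm × 1.6 + 1 − fm = 1.241  ⇒  fm × (1.6 − 1) = 0.2407  ⇒  fm = 0.40.

0.40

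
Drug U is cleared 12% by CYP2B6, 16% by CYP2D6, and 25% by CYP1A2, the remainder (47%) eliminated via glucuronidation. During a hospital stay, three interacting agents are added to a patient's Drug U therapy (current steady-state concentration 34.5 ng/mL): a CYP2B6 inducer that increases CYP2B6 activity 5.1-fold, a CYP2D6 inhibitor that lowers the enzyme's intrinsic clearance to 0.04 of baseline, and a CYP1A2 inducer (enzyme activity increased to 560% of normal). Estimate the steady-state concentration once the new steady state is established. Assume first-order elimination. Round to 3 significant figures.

13.9 ng/mL

The CYP2B6 pathway (12% of clearance) increases to 5.1× activity: 0.12 × 5.1 = 0.612.
The CYP2D6 pathway (16% of clearance) drops to 0.04× activity: 0.16 × 0.04 = 0.0064.
The CYP1A2 pathway (25% of clearance) is boosted to 5.6× activity: 0.25 × 5.6 = 1.4.
The remaining 47% of clearance is unaffected.
CL_new/CL_old = 0.612 + 0.0064 + 1.4 + 0.47 = 2.4884.
New steady-state concentration = 34.5 / 2.4884 = 13.9 ng/mL (concentration scales inversely with clearance).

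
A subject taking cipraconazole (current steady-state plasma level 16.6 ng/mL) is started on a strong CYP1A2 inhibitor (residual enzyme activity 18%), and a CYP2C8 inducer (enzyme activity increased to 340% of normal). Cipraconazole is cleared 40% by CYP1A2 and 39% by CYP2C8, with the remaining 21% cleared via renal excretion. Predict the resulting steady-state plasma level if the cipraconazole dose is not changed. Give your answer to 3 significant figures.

10.3 ng/mL

The CYP1A2 pathway (40% of clearance) is reduced to 0.18× activity: 0.4 × 0.18 = 0.072.
The CYP2C8 pathway (39% of clearance) increases to 3.4× activity: 0.39 × 3.4 = 1.326.
The remaining 21% of clearance is unaffected.
CL_new/CL_old = 0.072 + 1.326 + 0.21 = 1.608.
Dividing the baseline by the relative clearance: 16.6 / 1.608 = 10.3 ng/mL.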